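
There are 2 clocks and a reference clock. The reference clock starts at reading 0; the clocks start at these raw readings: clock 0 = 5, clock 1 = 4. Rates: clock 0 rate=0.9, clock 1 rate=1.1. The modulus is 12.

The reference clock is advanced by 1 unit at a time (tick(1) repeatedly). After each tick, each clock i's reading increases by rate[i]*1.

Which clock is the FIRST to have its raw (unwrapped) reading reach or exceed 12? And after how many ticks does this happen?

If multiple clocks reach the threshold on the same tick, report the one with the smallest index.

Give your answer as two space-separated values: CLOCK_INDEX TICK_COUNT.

Answer: 0 8

Derivation:
clock 0: start=5, rate=0.9, needs 12-5 = 7; ticks = ceil(7/0.9) = ceil(7.7778) = 8; reading at tick 8 = 5 + 0.9*8 = 12.2000
clock 1: start=4, rate=1.1, needs 12-4 = 8; ticks = ceil(8/1.1) = ceil(7.2727) = 8; reading at tick 8 = 4 + 1.1*8 = 12.8000
Minimum tick count = 8; winners = [0, 1]; smallest index = 0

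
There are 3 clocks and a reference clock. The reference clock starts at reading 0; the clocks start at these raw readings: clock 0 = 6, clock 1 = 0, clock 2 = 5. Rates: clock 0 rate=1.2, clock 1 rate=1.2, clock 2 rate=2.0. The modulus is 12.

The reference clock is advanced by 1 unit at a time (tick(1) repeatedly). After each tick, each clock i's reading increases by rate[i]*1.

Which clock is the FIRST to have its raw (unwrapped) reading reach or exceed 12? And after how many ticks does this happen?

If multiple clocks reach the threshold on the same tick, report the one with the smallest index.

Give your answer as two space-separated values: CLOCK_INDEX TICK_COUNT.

clock 0: start=6, rate=1.2, needs 12-6 = 6; ticks = ceil(6/1.2) = ceil(5.0000) = 5; reading at tick 5 = 6 + 1.2*5 = 12.0000
clock 1: start=0, rate=1.2, needs 12-0 = 12; ticks = ceil(12/1.2) = ceil(10.0000) = 10; reading at tick 10 = 0 + 1.2*10 = 12.0000
clock 2: start=5, rate=2.0, needs 12-5 = 7; ticks = ceil(7/2.0) = ceil(3.5000) = 4; reading at tick 4 = 5 + 2.0*4 = 13.0000
Minimum tick count = 4; winners = [2]; smallest index = 2

Answer: 2 4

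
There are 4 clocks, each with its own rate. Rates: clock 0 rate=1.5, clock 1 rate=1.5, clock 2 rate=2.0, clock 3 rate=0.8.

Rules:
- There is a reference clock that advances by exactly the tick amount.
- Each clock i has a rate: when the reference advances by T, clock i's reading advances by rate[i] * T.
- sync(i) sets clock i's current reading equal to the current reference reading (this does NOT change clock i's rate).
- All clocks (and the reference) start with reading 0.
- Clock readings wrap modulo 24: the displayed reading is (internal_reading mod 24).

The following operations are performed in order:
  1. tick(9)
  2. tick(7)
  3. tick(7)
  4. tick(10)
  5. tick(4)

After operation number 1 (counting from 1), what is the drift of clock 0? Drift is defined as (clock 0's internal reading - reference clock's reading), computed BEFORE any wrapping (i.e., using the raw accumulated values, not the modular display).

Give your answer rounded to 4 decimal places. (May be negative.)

Answer: 4.5000

Derivation:
After op 1 tick(9): ref=9.0000 raw=[13.5000 13.5000 18.0000 7.2000]
Drift of clock 0 after op 1: 13.5000 - 9.0000 = 4.5000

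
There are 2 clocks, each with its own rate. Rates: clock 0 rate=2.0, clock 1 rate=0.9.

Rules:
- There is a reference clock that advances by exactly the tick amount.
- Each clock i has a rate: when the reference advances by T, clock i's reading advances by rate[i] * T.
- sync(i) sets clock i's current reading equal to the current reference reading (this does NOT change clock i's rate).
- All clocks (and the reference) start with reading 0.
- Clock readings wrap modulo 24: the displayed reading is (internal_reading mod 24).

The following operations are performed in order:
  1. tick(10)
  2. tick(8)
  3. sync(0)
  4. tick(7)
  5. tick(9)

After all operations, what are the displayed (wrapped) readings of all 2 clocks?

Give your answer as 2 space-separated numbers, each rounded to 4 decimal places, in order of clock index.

After op 1 tick(10): ref=10.0000 raw=[20.0000 9.0000]
After op 2 tick(8): ref=18.0000 raw=[36.0000 16.2000]
After op 3 sync(0): ref=18.0000 raw=[18.0000 16.2000]
After op 4 tick(7): ref=25.0000 raw=[32.0000 22.5000]
After op 5 tick(9): ref=34.0000 raw=[50.0000 30.6000]
Wrap final raw readings (mod 24): 50.0000 mod 24 = 2.0000; 30.6000 mod 24 = 6.6000

Answer: 2.0000 6.6000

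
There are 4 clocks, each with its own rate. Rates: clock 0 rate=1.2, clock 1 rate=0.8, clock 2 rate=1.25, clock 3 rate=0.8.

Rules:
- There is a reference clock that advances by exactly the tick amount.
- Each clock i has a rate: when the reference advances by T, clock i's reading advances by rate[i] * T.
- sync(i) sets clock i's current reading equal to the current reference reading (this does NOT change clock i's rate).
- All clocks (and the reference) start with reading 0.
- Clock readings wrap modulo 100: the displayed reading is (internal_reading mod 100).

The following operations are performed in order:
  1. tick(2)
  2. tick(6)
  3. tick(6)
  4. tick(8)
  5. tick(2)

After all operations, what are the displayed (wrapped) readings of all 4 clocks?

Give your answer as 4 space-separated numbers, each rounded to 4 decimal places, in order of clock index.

Answer: 28.8000 19.2000 30.0000 19.2000

Derivation:
After op 1 tick(2): ref=2.0000 raw=[2.4000 1.6000 2.5000 1.6000]
After op 2 tick(6): ref=8.0000 raw=[9.6000 6.4000 10.0000 6.4000]
After op 3 tick(6): ref=14.0000 raw=[16.8000 11.2000 17.5000 11.2000]
After op 4 tick(8): ref=22.0000 raw=[26.4000 17.6000 27.5000 17.6000]
After op 5 tick(2): ref=24.0000 raw=[28.8000 19.2000 30.0000 19.2000]
Wrap final raw readings (mod 100): 28.8000 mod 100 = 28.8000; 19.2000 mod 100 = 19.2000; 30.0000 mod 100 = 30.0000; 19.2000 mod 100 = 19.2000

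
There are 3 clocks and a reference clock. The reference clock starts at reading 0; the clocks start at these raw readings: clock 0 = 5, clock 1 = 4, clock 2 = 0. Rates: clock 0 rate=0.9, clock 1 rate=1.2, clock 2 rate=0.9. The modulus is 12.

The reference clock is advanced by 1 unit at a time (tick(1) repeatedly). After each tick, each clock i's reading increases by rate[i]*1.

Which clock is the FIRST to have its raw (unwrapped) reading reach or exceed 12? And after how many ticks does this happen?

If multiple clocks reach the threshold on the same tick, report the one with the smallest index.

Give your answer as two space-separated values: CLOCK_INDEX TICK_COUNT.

clock 0: start=5, rate=0.9, needs 12-5 = 7; ticks = ceil(7/0.9) = ceil(7.7778) = 8; reading at tick 8 = 5 + 0.9*8 = 12.2000
clock 1: start=4, rate=1.2, needs 12-4 = 8; ticks = ceil(8/1.2) = ceil(6.6667) = 7; reading at tick 7 = 4 + 1.2*7 = 12.4000
clock 2: start=0, rate=0.9, needs 12-0 = 12; ticks = ceil(12/0.9) = ceil(13.3333) = 14; reading at tick 14 = 0 + 0.9*14 = 12.6000
Minimum tick count = 7; winners = [1]; smallest index = 1

Answer: 1 7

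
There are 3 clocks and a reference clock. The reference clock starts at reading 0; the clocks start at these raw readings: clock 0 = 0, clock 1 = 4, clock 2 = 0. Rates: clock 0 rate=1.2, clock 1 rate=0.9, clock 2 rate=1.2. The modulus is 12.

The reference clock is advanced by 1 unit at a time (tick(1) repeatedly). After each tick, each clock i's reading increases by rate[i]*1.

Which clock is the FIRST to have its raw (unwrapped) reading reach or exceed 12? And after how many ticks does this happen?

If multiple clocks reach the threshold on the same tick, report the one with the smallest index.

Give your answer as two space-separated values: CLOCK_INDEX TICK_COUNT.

Answer: 1 9

Derivation:
clock 0: start=0, rate=1.2, needs 12-0 = 12; ticks = ceil(12/1.2) = ceil(10.0000) = 10; reading at tick 10 = 0 + 1.2*10 = 12.0000
clock 1: start=4, rate=0.9, needs 12-4 = 8; ticks = ceil(8/0.9) = ceil(8.8889) = 9; reading at tick 9 = 4 + 0.9*9 = 12.1000
clock 2: start=0, rate=1.2, needs 12-0 = 12; ticks = ceil(12/1.2) = ceil(10.0000) = 10; reading at tick 10 = 0 + 1.2*10 = 12.0000
Minimum tick count = 9; winners = [1]; smallest index = 1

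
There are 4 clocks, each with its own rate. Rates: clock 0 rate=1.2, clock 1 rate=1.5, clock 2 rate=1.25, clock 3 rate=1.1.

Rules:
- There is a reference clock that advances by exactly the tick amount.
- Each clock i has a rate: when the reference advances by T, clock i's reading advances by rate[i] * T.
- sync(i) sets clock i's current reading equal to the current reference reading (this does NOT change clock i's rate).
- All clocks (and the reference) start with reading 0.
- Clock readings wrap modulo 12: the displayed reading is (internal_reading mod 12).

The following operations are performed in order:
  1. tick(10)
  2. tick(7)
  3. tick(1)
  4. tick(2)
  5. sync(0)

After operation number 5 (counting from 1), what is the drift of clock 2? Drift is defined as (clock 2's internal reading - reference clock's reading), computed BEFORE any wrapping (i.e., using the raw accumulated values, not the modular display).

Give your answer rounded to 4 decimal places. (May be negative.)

Answer: 5.0000

Derivation:
After op 1 tick(10): ref=10.0000 raw=[12.0000 15.0000 12.5000 11.0000]
After op 2 tick(7): ref=17.0000 raw=[20.4000 25.5000 21.2500 18.7000]
After op 3 tick(1): ref=18.0000 raw=[21.6000 27.0000 22.5000 19.8000]
After op 4 tick(2): ref=20.0000 raw=[24.0000 30.0000 25.0000 22.0000]
After op 5 sync(0): ref=20.0000 raw=[20.0000 30.0000 25.0000 22.0000]
Drift of clock 2 after op 5: 25.0000 - 20.0000 = 5.0000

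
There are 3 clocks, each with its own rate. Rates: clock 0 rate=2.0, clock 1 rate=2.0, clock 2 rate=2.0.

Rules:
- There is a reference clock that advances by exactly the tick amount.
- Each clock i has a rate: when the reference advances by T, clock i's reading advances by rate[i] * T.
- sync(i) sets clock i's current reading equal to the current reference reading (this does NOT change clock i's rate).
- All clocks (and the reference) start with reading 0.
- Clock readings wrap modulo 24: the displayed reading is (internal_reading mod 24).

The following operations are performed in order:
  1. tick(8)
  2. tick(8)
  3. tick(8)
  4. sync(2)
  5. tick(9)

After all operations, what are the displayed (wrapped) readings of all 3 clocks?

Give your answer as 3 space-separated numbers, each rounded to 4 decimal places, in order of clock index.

Answer: 18.0000 18.0000 18.0000

Derivation:
After op 1 tick(8): ref=8.0000 raw=[16.0000 16.0000 16.0000]
After op 2 tick(8): ref=16.0000 raw=[32.0000 32.0000 32.0000]
After op 3 tick(8): ref=24.0000 raw=[48.0000 48.0000 48.0000]
After op 4 sync(2): ref=24.0000 raw=[48.0000 48.0000 24.0000]
After op 5 tick(9): ref=33.0000 raw=[66.0000 66.0000 42.0000]
Wrap final raw readings (mod 24): 66.0000 mod 24 = 18.0000; 66.0000 mod 24 = 18.0000; 42.0000 mod 24 = 18.0000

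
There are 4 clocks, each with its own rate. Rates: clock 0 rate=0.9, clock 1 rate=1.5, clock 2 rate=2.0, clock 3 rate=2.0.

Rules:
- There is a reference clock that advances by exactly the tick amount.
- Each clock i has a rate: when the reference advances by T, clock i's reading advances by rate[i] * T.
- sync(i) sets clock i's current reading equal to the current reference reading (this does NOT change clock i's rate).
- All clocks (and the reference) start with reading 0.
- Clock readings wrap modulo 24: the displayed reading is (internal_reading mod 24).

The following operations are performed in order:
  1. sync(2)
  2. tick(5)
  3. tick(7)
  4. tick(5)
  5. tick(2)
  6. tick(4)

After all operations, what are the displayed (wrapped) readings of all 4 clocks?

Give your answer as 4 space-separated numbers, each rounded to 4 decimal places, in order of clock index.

Answer: 20.7000 10.5000 22.0000 22.0000

Derivation:
After op 1 sync(2): ref=0.0000 raw=[0.0000 0.0000 0.0000 0.0000]
After op 2 tick(5): ref=5.0000 raw=[4.5000 7.5000 10.0000 10.0000]
After op 3 tick(7): ref=12.0000 raw=[10.8000 18.0000 24.0000 24.0000]
After op 4 tick(5): ref=17.0000 raw=[15.3000 25.5000 34.0000 34.0000]
After op 5 tick(2): ref=19.0000 raw=[17.1000 28.5000 38.0000 38.0000]
After op 6 tick(4): ref=23.0000 raw=[20.7000 34.5000 46.0000 46.0000]
Wrap final raw readings (mod 24): 20.7000 mod 24 = 20.7000; 34.5000 mod 24 = 10.5000; 46.0000 mod 24 = 22.0000; 46.0000 mod 24 = 22.0000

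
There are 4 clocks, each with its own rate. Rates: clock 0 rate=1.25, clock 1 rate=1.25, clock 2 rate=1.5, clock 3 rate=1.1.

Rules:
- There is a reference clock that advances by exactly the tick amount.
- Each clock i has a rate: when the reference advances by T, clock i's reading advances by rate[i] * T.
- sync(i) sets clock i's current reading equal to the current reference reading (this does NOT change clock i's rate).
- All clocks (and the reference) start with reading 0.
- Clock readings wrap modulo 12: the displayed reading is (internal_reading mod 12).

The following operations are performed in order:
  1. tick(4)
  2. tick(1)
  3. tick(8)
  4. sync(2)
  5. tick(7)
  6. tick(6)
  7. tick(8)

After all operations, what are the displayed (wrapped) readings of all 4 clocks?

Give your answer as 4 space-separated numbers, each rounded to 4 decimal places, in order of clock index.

After op 1 tick(4): ref=4.0000 raw=[5.0000 5.0000 6.0000 4.4000]
After op 2 tick(1): ref=5.0000 raw=[6.2500 6.2500 7.5000 5.5000]
After op 3 tick(8): ref=13.0000 raw=[16.2500 16.2500 19.5000 14.3000]
After op 4 sync(2): ref=13.0000 raw=[16.2500 16.2500 13.0000 14.3000]
After op 5 tick(7): ref=20.0000 raw=[25.0000 25.0000 23.5000 22.0000]
After op 6 tick(6): ref=26.0000 raw=[32.5000 32.5000 32.5000 28.6000]
After op 7 tick(8): ref=34.0000 raw=[42.5000 42.5000 44.5000 37.4000]
Wrap final raw readings (mod 12): 42.5000 mod 12 = 6.5000; 42.5000 mod 12 = 6.5000; 44.5000 mod 12 = 8.5000; 37.4000 mod 12 = 1.4000

Answer: 6.5000 6.5000 8.5000 1.4000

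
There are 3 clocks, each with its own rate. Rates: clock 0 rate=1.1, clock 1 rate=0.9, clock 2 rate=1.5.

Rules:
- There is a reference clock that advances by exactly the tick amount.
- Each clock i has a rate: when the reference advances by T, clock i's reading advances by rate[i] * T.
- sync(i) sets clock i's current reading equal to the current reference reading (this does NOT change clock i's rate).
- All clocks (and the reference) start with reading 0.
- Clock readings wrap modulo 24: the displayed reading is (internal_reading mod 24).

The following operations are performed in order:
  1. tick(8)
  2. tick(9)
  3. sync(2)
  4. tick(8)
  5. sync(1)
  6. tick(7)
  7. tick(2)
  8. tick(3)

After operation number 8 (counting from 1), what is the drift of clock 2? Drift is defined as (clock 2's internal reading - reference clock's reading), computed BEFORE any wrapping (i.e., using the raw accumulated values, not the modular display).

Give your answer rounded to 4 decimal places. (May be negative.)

After op 1 tick(8): ref=8.0000 raw=[8.8000 7.2000 12.0000]
After op 2 tick(9): ref=17.0000 raw=[18.7000 15.3000 25.5000]
After op 3 sync(2): ref=17.0000 raw=[18.7000 15.3000 17.0000]
After op 4 tick(8): ref=25.0000 raw=[27.5000 22.5000 29.0000]
After op 5 sync(1): ref=25.0000 raw=[27.5000 25.0000 29.0000]
After op 6 tick(7): ref=32.0000 raw=[35.2000 31.3000 39.5000]
After op 7 tick(2): ref=34.0000 raw=[37.4000 33.1000 42.5000]
After op 8 tick(3): ref=37.0000 raw=[40.7000 35.8000 47.0000]
Drift of clock 2 after op 8: 47.0000 - 37.0000 = 10.0000

Answer: 10.0000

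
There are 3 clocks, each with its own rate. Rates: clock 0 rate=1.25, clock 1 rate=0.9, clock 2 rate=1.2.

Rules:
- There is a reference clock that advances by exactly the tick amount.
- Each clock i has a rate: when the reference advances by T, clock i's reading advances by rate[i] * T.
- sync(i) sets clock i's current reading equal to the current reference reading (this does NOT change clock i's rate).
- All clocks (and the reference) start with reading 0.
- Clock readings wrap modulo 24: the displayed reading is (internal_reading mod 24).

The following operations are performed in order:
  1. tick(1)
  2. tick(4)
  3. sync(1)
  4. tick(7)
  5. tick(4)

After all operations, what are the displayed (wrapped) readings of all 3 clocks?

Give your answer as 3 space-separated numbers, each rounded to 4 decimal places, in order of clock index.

Answer: 20.0000 14.9000 19.2000

Derivation:
After op 1 tick(1): ref=1.0000 raw=[1.2500 0.9000 1.2000]
After op 2 tick(4): ref=5.0000 raw=[6.2500 4.5000 6.0000]
After op 3 sync(1): ref=5.0000 raw=[6.2500 5.0000 6.0000]
After op 4 tick(7): ref=12.0000 raw=[15.0000 11.3000 14.4000]
After op 5 tick(4): ref=16.0000 raw=[20.0000 14.9000 19.2000]
Wrap final raw readings (mod 24): 20.0000 mod 24 = 20.0000; 14.9000 mod 24 = 14.9000; 19.2000 mod 24 = 19.2000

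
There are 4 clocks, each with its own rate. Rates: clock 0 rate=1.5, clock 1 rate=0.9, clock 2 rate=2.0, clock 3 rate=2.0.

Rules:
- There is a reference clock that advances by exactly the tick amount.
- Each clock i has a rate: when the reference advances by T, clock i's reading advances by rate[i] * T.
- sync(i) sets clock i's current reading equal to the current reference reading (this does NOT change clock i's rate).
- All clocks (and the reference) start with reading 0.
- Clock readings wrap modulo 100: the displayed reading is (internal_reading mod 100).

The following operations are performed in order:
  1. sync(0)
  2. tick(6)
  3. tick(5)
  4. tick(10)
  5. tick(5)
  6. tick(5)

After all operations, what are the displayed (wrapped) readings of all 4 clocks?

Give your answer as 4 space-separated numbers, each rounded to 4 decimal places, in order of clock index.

Answer: 46.5000 27.9000 62.0000 62.0000

Derivation:
After op 1 sync(0): ref=0.0000 raw=[0.0000 0.0000 0.0000 0.0000]
After op 2 tick(6): ref=6.0000 raw=[9.0000 5.4000 12.0000 12.0000]
After op 3 tick(5): ref=11.0000 raw=[16.5000 9.9000 22.0000 22.0000]
After op 4 tick(10): ref=21.0000 raw=[31.5000 18.9000 42.0000 42.0000]
After op 5 tick(5): ref=26.0000 raw=[39.0000 23.4000 52.0000 52.0000]
After op 6 tick(5): ref=31.0000 raw=[46.5000 27.9000 62.0000 62.0000]
Wrap final raw readings (mod 100): 46.5000 mod 100 = 46.5000; 27.9000 mod 100 = 27.9000; 62.0000 mod 100 = 62.0000; 62.0000 mod 100 = 62.0000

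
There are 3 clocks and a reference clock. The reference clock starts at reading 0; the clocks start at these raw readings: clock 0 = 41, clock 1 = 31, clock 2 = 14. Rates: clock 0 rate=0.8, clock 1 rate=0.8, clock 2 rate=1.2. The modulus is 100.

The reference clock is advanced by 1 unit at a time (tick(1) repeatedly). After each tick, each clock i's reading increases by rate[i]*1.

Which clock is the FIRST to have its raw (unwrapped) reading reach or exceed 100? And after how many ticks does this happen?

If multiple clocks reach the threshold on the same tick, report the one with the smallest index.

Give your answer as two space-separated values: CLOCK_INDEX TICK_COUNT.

clock 0: start=41, rate=0.8, needs 100-41 = 59; ticks = ceil(59/0.8) = ceil(73.7500) = 74; reading at tick 74 = 41 + 0.8*74 = 100.2000
clock 1: start=31, rate=0.8, needs 100-31 = 69; ticks = ceil(69/0.8) = ceil(86.2500) = 87; reading at tick 87 = 31 + 0.8*87 = 100.6000
clock 2: start=14, rate=1.2, needs 100-14 = 86; ticks = ceil(86/1.2) = ceil(71.6667) = 72; reading at tick 72 = 14 + 1.2*72 = 100.4000
Minimum tick count = 72; winners = [2]; smallest index = 2

Answer: 2 72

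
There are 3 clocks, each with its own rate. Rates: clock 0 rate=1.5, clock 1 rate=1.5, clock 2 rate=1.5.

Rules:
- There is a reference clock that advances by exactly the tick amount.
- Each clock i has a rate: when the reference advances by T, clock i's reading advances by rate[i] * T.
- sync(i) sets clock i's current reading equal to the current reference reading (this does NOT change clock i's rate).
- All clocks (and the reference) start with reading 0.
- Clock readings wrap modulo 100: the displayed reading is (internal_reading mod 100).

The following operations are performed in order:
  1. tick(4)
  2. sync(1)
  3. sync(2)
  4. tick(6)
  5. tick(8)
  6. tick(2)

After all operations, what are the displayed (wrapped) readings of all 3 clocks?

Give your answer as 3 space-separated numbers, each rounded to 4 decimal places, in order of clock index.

After op 1 tick(4): ref=4.0000 raw=[6.0000 6.0000 6.0000]
After op 2 sync(1): ref=4.0000 raw=[6.0000 4.0000 6.0000]
After op 3 sync(2): ref=4.0000 raw=[6.0000 4.0000 4.0000]
After op 4 tick(6): ref=10.0000 raw=[15.0000 13.0000 13.0000]
After op 5 tick(8): ref=18.0000 raw=[27.0000 25.0000 25.0000]
After op 6 tick(2): ref=20.0000 raw=[30.0000 28.0000 28.0000]
Wrap final raw readings (mod 100): 30.0000 mod 100 = 30.0000; 28.0000 mod 100 = 28.0000; 28.0000 mod 100 = 28.0000

Answer: 30.0000 28.0000 28.0000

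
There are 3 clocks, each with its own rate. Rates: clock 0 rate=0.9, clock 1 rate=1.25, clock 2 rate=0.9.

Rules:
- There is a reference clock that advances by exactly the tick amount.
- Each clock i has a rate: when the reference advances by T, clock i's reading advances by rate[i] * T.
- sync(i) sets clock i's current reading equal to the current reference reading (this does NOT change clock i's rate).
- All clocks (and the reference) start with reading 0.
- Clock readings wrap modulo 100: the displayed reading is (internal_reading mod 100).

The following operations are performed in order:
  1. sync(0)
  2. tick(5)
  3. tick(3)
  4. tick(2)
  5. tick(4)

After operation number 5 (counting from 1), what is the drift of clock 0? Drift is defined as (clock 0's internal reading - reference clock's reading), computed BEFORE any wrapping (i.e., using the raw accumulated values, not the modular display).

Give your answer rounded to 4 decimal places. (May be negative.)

Answer: -1.4000

Derivation:
After op 1 sync(0): ref=0.0000 raw=[0.0000 0.0000 0.0000]
After op 2 tick(5): ref=5.0000 raw=[4.5000 6.2500 4.5000]
After op 3 tick(3): ref=8.0000 raw=[7.2000 10.0000 7.2000]
After op 4 tick(2): ref=10.0000 raw=[9.0000 12.5000 9.0000]
After op 5 tick(4): ref=14.0000 raw=[12.6000 17.5000 12.6000]
Drift of clock 0 after op 5: 12.6000 - 14.0000 = -1.4000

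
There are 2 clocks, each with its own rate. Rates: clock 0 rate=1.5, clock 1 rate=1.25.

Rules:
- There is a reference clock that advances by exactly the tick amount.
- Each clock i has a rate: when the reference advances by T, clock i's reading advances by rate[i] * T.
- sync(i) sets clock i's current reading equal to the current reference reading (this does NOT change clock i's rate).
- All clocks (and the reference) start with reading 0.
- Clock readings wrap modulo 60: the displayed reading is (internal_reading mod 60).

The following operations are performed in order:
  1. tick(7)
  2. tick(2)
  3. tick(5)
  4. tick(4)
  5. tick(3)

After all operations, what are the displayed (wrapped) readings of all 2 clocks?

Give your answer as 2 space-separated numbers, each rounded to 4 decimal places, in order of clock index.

After op 1 tick(7): ref=7.0000 raw=[10.5000 8.7500]
After op 2 tick(2): ref=9.0000 raw=[13.5000 11.2500]
After op 3 tick(5): ref=14.0000 raw=[21.0000 17.5000]
After op 4 tick(4): ref=18.0000 raw=[27.0000 22.5000]
After op 5 tick(3): ref=21.0000 raw=[31.5000 26.2500]
Wrap final raw readings (mod 60): 31.5000 mod 60 = 31.5000; 26.2500 mod 60 = 26.2500

Answer: 31.5000 26.2500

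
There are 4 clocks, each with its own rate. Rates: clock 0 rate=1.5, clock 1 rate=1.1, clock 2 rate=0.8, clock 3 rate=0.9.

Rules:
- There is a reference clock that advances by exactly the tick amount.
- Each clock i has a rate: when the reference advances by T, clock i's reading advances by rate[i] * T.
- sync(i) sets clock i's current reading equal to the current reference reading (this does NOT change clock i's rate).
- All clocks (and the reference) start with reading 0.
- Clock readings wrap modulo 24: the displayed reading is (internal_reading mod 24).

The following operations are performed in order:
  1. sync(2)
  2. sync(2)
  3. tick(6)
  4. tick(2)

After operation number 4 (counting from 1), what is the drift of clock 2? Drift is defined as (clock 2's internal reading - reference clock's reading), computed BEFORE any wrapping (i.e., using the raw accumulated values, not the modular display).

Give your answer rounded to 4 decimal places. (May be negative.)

After op 1 sync(2): ref=0.0000 raw=[0.0000 0.0000 0.0000 0.0000]
After op 2 sync(2): ref=0.0000 raw=[0.0000 0.0000 0.0000 0.0000]
After op 3 tick(6): ref=6.0000 raw=[9.0000 6.6000 4.8000 5.4000]
After op 4 tick(2): ref=8.0000 raw=[12.0000 8.8000 6.4000 7.2000]
Drift of clock 2 after op 4: 6.4000 - 8.0000 = -1.6000

Answer: -1.6000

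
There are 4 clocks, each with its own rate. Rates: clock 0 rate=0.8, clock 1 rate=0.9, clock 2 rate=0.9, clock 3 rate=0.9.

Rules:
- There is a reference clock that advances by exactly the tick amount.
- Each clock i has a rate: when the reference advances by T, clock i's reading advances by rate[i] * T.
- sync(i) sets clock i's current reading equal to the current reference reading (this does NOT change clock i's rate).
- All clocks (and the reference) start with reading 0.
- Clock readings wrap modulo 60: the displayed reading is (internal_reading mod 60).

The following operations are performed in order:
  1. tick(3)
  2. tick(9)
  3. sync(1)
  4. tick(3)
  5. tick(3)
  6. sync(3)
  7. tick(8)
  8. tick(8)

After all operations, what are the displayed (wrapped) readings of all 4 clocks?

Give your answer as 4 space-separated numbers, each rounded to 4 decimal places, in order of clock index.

After op 1 tick(3): ref=3.0000 raw=[2.4000 2.7000 2.7000 2.7000]
After op 2 tick(9): ref=12.0000 raw=[9.6000 10.8000 10.8000 10.8000]
After op 3 sync(1): ref=12.0000 raw=[9.6000 12.0000 10.8000 10.8000]
After op 4 tick(3): ref=15.0000 raw=[12.0000 14.7000 13.5000 13.5000]
After op 5 tick(3): ref=18.0000 raw=[14.4000 17.4000 16.2000 16.2000]
After op 6 sync(3): ref=18.0000 raw=[14.4000 17.4000 16.2000 18.0000]
After op 7 tick(8): ref=26.0000 raw=[20.8000 24.6000 23.4000 25.2000]
After op 8 tick(8): ref=34.0000 raw=[27.2000 31.8000 30.6000 32.4000]
Wrap final raw readings (mod 60): 27.2000 mod 60 = 27.2000; 31.8000 mod 60 = 31.8000; 30.6000 mod 60 = 30.6000; 32.4000 mod 60 = 32.4000

Answer: 27.2000 31.8000 30.6000 32.4000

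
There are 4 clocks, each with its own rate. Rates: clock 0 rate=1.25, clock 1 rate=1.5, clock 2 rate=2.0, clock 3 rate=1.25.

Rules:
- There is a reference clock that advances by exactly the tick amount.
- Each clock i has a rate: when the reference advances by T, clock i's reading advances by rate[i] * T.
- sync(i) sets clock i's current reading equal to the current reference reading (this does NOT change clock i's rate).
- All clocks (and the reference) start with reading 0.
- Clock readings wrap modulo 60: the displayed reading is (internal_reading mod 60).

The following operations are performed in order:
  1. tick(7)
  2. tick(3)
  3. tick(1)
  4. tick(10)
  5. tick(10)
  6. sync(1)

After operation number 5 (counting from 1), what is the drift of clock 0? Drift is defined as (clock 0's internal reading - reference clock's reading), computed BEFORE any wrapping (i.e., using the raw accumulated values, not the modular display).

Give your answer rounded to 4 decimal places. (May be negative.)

After op 1 tick(7): ref=7.0000 raw=[8.7500 10.5000 14.0000 8.7500]
After op 2 tick(3): ref=10.0000 raw=[12.5000 15.0000 20.0000 12.5000]
After op 3 tick(1): ref=11.0000 raw=[13.7500 16.5000 22.0000 13.7500]
After op 4 tick(10): ref=21.0000 raw=[26.2500 31.5000 42.0000 26.2500]
After op 5 tick(10): ref=31.0000 raw=[38.7500 46.5000 62.0000 38.7500]
Drift of clock 0 after op 5: 38.7500 - 31.0000 = 7.7500

Answer: 7.7500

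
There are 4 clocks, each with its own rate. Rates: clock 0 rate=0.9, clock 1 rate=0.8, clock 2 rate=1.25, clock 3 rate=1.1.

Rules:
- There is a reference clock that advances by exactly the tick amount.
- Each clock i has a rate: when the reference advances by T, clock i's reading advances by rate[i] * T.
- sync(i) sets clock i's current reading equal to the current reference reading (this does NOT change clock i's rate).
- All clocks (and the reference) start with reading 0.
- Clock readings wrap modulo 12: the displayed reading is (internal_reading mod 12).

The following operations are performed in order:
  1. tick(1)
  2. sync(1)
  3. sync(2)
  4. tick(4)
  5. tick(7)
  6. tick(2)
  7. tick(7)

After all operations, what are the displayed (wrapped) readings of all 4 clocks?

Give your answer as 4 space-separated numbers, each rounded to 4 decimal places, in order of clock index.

After op 1 tick(1): ref=1.0000 raw=[0.9000 0.8000 1.2500 1.1000]
After op 2 sync(1): ref=1.0000 raw=[0.9000 1.0000 1.2500 1.1000]
After op 3 sync(2): ref=1.0000 raw=[0.9000 1.0000 1.0000 1.1000]
After op 4 tick(4): ref=5.0000 raw=[4.5000 4.2000 6.0000 5.5000]
After op 5 tick(7): ref=12.0000 raw=[10.8000 9.8000 14.7500 13.2000]
After op 6 tick(2): ref=14.0000 raw=[12.6000 11.4000 17.2500 15.4000]
After op 7 tick(7): ref=21.0000 raw=[18.9000 17.0000 26.0000 23.1000]
Wrap final raw readings (mod 12): 18.9000 mod 12 = 6.9000; 17.0000 mod 12 = 5.0000; 26.0000 mod 12 = 2.0000; 23.1000 mod 12 = 11.1000

Answer: 6.9000 5.0000 2.0000 11.1000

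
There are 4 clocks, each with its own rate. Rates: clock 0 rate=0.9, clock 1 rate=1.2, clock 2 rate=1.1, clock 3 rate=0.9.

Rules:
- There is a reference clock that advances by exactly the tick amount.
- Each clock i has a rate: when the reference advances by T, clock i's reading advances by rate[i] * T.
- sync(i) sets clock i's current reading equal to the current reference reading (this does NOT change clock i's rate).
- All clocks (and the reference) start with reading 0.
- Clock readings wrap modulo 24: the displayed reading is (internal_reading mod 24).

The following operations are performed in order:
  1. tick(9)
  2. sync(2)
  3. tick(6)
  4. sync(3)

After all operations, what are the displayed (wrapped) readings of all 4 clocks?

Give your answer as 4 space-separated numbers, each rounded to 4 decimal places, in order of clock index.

Answer: 13.5000 18.0000 15.6000 15.0000

Derivation:
After op 1 tick(9): ref=9.0000 raw=[8.1000 10.8000 9.9000 8.1000]
After op 2 sync(2): ref=9.0000 raw=[8.1000 10.8000 9.0000 8.1000]
After op 3 tick(6): ref=15.0000 raw=[13.5000 18.0000 15.6000 13.5000]
After op 4 sync(3): ref=15.0000 raw=[13.5000 18.0000 15.6000 15.0000]
Wrap final raw readings (mod 24): 13.5000 mod 24 = 13.5000; 18.0000 mod 24 = 18.0000; 15.6000 mod 24 = 15.6000; 15.0000 mod 24 = 15.0000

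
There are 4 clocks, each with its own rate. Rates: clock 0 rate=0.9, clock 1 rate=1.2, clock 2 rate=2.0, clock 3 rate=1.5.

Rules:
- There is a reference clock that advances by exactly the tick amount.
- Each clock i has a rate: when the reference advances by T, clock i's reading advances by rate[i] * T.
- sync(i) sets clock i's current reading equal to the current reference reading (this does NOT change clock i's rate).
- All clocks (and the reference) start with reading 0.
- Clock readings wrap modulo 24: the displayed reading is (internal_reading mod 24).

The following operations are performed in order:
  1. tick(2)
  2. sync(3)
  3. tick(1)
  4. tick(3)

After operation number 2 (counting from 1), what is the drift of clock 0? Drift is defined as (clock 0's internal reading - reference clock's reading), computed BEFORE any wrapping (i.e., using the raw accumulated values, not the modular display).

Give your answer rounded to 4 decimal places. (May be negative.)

Answer: -0.2000

Derivation:
After op 1 tick(2): ref=2.0000 raw=[1.8000 2.4000 4.0000 3.0000]
After op 2 sync(3): ref=2.0000 raw=[1.8000 2.4000 4.0000 2.0000]
Drift of clock 0 after op 2: 1.8000 - 2.0000 = -0.2000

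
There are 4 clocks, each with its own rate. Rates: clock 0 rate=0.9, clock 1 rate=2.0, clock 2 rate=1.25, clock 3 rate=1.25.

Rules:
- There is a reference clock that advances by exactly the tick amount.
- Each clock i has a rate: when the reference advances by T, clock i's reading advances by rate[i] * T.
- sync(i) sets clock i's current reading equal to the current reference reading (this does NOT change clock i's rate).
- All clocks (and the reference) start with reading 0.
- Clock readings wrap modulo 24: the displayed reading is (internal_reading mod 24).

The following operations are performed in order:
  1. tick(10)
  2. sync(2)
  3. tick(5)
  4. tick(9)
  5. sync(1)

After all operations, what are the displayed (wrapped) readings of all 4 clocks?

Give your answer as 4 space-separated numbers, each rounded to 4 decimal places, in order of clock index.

Answer: 21.6000 0.0000 3.5000 6.0000

Derivation:
After op 1 tick(10): ref=10.0000 raw=[9.0000 20.0000 12.5000 12.5000]
After op 2 sync(2): ref=10.0000 raw=[9.0000 20.0000 10.0000 12.5000]
After op 3 tick(5): ref=15.0000 raw=[13.5000 30.0000 16.2500 18.7500]
After op 4 tick(9): ref=24.0000 raw=[21.6000 48.0000 27.5000 30.0000]
After op 5 sync(1): ref=24.0000 raw=[21.6000 24.0000 27.5000 30.0000]
Wrap final raw readings (mod 24): 21.6000 mod 24 = 21.6000; 24.0000 mod 24 = 0.0000; 27.5000 mod 24 = 3.5000; 30.0000 mod 24 = 6.0000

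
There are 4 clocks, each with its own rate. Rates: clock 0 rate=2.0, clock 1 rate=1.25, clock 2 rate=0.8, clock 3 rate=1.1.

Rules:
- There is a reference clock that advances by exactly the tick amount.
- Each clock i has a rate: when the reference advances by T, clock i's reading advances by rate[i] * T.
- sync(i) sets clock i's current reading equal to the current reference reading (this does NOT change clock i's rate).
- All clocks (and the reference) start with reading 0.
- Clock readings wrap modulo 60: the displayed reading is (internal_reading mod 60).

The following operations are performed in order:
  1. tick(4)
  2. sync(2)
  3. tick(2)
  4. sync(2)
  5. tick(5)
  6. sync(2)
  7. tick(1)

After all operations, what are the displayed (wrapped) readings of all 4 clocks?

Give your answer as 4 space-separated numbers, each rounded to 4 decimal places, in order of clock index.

After op 1 tick(4): ref=4.0000 raw=[8.0000 5.0000 3.2000 4.4000]
After op 2 sync(2): ref=4.0000 raw=[8.0000 5.0000 4.0000 4.4000]
After op 3 tick(2): ref=6.0000 raw=[12.0000 7.5000 5.6000 6.6000]
After op 4 sync(2): ref=6.0000 raw=[12.0000 7.5000 6.0000 6.6000]
After op 5 tick(5): ref=11.0000 raw=[22.0000 13.7500 10.0000 12.1000]
After op 6 sync(2): ref=11.0000 raw=[22.0000 13.7500 11.0000 12.1000]
After op 7 tick(1): ref=12.0000 raw=[24.0000 15.0000 11.8000 13.2000]
Wrap final raw readings (mod 60): 24.0000 mod 60 = 24.0000; 15.0000 mod 60 = 15.0000; 11.8000 mod 60 = 11.8000; 13.2000 mod 60 = 13.2000

Answer: 24.0000 15.0000 11.8000 13.2000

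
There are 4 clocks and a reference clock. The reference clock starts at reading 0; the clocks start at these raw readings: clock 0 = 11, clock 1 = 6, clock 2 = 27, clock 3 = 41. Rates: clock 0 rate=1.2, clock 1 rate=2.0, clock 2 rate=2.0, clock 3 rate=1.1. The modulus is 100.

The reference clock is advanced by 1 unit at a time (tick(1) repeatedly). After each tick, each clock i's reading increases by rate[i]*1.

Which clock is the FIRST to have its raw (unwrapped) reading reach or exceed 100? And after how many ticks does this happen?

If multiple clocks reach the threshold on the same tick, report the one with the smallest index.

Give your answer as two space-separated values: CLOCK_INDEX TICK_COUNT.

clock 0: start=11, rate=1.2, needs 100-11 = 89; ticks = ceil(89/1.2) = ceil(74.1667) = 75; reading at tick 75 = 11 + 1.2*75 = 101.0000
clock 1: start=6, rate=2.0, needs 100-6 = 94; ticks = ceil(94/2.0) = ceil(47.0000) = 47; reading at tick 47 = 6 + 2.0*47 = 100.0000
clock 2: start=27, rate=2.0, needs 100-27 = 73; ticks = ceil(73/2.0) = ceil(36.5000) = 37; reading at tick 37 = 27 + 2.0*37 = 101.0000
clock 3: start=41, rate=1.1, needs 100-41 = 59; ticks = ceil(59/1.1) = ceil(53.6364) = 54; reading at tick 54 = 41 + 1.1*54 = 100.4000
Minimum tick count = 37; winners = [2]; smallest index = 2

Answer: 2 37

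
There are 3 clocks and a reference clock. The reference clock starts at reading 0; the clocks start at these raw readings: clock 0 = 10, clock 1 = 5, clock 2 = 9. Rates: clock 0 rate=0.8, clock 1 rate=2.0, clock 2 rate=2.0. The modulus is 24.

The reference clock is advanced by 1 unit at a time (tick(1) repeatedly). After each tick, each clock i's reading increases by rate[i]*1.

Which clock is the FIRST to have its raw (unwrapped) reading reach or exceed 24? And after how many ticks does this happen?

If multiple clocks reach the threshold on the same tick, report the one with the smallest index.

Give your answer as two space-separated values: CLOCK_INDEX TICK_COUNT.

clock 0: start=10, rate=0.8, needs 24-10 = 14; ticks = ceil(14/0.8) = ceil(17.5000) = 18; reading at tick 18 = 10 + 0.8*18 = 24.4000
clock 1: start=5, rate=2.0, needs 24-5 = 19; ticks = ceil(19/2.0) = ceil(9.5000) = 10; reading at tick 10 = 5 + 2.0*10 = 25.0000
clock 2: start=9, rate=2.0, needs 24-9 = 15; ticks = ceil(15/2.0) = ceil(7.5000) = 8; reading at tick 8 = 9 + 2.0*8 = 25.0000
Minimum tick count = 8; winners = [2]; smallest index = 2

Answer: 2 8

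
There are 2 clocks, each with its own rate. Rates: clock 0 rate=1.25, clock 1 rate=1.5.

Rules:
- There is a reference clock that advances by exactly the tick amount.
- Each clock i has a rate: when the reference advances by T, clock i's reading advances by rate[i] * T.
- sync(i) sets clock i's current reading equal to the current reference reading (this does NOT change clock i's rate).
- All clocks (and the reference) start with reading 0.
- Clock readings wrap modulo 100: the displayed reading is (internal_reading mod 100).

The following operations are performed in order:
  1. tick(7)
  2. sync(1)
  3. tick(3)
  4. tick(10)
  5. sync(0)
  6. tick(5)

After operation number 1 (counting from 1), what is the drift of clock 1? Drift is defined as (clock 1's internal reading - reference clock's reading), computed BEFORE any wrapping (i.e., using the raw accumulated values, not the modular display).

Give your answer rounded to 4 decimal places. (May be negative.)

After op 1 tick(7): ref=7.0000 raw=[8.7500 10.5000]
Drift of clock 1 after op 1: 10.5000 - 7.0000 = 3.5000

Answer: 3.5000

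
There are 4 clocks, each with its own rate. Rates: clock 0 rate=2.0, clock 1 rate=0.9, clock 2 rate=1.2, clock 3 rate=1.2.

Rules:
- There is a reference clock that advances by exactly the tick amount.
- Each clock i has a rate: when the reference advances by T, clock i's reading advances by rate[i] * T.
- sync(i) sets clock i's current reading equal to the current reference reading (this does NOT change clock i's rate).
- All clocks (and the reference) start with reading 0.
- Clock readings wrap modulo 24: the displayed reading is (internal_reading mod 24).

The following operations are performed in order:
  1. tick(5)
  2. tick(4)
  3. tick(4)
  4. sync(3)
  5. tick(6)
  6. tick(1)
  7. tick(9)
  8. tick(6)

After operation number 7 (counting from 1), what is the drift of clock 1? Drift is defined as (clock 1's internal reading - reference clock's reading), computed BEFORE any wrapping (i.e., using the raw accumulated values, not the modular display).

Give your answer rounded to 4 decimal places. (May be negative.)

After op 1 tick(5): ref=5.0000 raw=[10.0000 4.5000 6.0000 6.0000]
After op 2 tick(4): ref=9.0000 raw=[18.0000 8.1000 10.8000 10.8000]
After op 3 tick(4): ref=13.0000 raw=[26.0000 11.7000 15.6000 15.6000]
After op 4 sync(3): ref=13.0000 raw=[26.0000 11.7000 15.6000 13.0000]
After op 5 tick(6): ref=19.0000 raw=[38.0000 17.1000 22.8000 20.2000]
After op 6 tick(1): ref=20.0000 raw=[40.0000 18.0000 24.0000 21.4000]
After op 7 tick(9): ref=29.0000 raw=[58.0000 26.1000 34.8000 32.2000]
Drift of clock 1 after op 7: 26.1000 - 29.0000 = -2.9000

Answer: -2.9000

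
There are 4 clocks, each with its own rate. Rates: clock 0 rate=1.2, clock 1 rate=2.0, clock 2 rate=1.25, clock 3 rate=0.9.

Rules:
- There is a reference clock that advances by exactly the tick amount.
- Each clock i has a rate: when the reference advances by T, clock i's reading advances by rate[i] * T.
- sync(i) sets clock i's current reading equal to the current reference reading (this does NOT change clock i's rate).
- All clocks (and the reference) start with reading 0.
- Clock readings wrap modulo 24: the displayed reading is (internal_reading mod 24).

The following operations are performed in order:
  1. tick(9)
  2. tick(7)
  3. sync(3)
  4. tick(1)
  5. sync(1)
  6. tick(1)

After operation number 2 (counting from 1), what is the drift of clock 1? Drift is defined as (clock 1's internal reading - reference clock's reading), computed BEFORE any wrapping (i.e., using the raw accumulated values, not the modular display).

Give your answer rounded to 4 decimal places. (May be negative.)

Answer: 16.0000

Derivation:
After op 1 tick(9): ref=9.0000 raw=[10.8000 18.0000 11.2500 8.1000]
After op 2 tick(7): ref=16.0000 raw=[19.2000 32.0000 20.0000 14.4000]
Drift of clock 1 after op 2: 32.0000 - 16.0000 = 16.0000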